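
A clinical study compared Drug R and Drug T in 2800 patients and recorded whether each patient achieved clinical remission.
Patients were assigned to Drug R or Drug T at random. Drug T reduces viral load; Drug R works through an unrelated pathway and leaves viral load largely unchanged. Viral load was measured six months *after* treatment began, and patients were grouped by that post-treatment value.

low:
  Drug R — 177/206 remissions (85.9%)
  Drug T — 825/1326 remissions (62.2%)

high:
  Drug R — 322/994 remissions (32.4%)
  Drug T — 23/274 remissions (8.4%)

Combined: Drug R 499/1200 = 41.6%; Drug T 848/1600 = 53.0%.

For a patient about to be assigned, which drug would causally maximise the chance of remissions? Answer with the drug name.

Drug T

Because the drug influences viral load, viral load is a post-treatment mediator, not a confounder. Stratifying on it would bias the estimate; the causal effect is the crude pooled difference.
Pooled: Drug R 41.6% vs Drug T 53.0%; Drug T is higher overall.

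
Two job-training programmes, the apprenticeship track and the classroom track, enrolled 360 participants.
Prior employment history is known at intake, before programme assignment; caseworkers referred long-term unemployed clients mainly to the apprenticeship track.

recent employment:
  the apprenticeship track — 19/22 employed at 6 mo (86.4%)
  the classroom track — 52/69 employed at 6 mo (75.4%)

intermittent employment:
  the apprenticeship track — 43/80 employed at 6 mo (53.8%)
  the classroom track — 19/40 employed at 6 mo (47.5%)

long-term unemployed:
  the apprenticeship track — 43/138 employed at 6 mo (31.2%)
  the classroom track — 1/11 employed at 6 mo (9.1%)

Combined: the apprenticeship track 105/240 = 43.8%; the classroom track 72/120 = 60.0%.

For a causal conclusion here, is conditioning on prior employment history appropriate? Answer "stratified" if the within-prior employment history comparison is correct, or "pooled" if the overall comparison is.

stratified

Since prior employment history is a pre-existing factor (not a product of the programme) and it affects the outcome on its own, it is a confounder. The stratified rates, not the pooled rate, identify the causal effect.
Within each level — recent employment: 86.4% vs 75.4%; intermittent employment: 53.8% vs 47.5%; long-term unemployed: 31.2% vs 9.1% — the apprenticeship track is higher every time.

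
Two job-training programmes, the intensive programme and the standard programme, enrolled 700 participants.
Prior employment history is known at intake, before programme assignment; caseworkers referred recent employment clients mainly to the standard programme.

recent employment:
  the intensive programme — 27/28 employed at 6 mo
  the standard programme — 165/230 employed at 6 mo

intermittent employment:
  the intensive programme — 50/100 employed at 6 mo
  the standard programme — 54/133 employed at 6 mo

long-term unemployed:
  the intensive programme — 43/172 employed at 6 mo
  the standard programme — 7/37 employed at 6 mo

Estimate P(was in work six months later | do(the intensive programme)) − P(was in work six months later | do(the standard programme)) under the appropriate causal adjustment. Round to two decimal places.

Prior employment history differs across programmes for reasons unrelated to any effect of the programme itself, and it separately predicts the outcome — a classic confounder. We must compare within prior employment history levels.
Adjusting over the population distribution of prior employment history: 0.369·(0.964−0.717) + 0.333·(0.500−0.406) + 0.299·(0.250−0.189) = +0.140.

+0.14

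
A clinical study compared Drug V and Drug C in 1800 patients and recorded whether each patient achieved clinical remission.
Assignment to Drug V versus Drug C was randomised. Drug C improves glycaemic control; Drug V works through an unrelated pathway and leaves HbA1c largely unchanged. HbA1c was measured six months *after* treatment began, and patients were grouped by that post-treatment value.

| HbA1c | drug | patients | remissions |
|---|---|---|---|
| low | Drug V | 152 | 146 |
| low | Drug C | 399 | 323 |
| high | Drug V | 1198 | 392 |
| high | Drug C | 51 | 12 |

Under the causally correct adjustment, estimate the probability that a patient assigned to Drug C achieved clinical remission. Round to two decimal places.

0.74

HbA1c is recorded after the drug and is itself shifted by it — it sits on the causal path from drug to outcome. Conditioning on a mediator would strip out part of the effect we want; the pooled comparison gives the total causal effect.
So P(outcome | do(Drug C)) is just the pooled rate for Drug C: 335/450 = 0.744.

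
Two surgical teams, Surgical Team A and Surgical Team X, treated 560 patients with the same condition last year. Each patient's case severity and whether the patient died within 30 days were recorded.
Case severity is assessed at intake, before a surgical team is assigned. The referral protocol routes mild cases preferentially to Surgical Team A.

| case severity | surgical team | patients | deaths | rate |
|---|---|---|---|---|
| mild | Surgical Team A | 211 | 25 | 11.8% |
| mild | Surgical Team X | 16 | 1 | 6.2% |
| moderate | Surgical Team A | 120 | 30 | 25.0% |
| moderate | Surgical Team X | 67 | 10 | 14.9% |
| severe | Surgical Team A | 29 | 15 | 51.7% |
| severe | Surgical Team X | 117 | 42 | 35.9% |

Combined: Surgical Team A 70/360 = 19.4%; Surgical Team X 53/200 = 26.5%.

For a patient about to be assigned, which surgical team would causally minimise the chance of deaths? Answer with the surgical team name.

Surgical Team X

The case severity-specific comparison favours Surgical Team X throughout, but the pooled figures favour Surgical Team A. The question is whether to condition on case severity.
Since case severity is a pre-existing factor (not a product of the surgical team) and it affects the outcome on its own, it is a confounder. The stratified rates, not the pooled rate, identify the causal effect.
Within each level — mild: 11.8% vs 6.2%; moderate: 25.0% vs 14.9%; severe: 51.7% vs 35.9% — Surgical Team X is lower every time.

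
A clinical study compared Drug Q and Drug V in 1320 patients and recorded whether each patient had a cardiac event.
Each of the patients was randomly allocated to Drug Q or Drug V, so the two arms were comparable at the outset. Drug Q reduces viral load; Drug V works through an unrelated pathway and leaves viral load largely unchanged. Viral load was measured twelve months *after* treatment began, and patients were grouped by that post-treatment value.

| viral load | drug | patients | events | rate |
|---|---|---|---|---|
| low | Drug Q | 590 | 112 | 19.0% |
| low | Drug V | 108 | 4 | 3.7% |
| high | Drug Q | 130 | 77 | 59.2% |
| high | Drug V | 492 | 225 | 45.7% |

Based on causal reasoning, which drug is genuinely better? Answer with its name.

Viral load is recorded after the drug and is itself shifted by it — it sits on the causal path from drug to outcome. Conditioning on a mediator would strip out part of the effect we want; the pooled comparison gives the total causal effect.
Pooled: Drug Q 26.2% vs Drug V 38.2%; Drug Q is lower overall.

Drug Q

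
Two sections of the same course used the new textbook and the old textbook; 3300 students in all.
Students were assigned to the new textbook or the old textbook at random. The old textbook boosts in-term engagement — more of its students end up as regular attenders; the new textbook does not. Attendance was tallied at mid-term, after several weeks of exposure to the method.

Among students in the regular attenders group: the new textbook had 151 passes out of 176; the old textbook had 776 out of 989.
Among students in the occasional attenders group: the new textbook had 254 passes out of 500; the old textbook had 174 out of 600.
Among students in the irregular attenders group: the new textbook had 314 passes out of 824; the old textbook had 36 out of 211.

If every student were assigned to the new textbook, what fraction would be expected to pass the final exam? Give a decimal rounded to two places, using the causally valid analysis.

Stratifying would compare teaching methods among students the teaching methods themselves sorted into mid-term attendance groups — a form of selection on an intermediate. The unconditioned pooled rates give the total causal effect.
So P(outcome | do(the new textbook)) is just the pooled rate for the new textbook: 719/1500 = 0.479.

0.48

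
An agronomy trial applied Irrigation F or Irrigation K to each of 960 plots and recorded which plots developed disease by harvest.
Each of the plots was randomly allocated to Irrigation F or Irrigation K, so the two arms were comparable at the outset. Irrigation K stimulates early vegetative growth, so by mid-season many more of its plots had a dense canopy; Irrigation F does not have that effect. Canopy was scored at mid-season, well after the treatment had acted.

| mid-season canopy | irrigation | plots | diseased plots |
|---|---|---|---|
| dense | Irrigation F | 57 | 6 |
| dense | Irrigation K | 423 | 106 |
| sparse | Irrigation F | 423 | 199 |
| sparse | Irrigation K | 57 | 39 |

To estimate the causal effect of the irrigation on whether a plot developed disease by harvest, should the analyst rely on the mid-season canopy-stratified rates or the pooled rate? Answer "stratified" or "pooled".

pooled

The stratified and pooled comparisons disagree (Irrigation F wins within each mid-season canopy; Irrigation K wins overall), so the answer turns on the causal role of mid-season canopy.
Mid-season canopy is recorded after the irrigation and is itself shifted by it — it sits on the causal path from irrigation to outcome. Conditioning on a mediator would strip out part of the effect we want; the pooled comparison gives the total causal effect.
Pooled: Irrigation F 42.7% vs Irrigation K 30.2%; Irrigation K is lower overall.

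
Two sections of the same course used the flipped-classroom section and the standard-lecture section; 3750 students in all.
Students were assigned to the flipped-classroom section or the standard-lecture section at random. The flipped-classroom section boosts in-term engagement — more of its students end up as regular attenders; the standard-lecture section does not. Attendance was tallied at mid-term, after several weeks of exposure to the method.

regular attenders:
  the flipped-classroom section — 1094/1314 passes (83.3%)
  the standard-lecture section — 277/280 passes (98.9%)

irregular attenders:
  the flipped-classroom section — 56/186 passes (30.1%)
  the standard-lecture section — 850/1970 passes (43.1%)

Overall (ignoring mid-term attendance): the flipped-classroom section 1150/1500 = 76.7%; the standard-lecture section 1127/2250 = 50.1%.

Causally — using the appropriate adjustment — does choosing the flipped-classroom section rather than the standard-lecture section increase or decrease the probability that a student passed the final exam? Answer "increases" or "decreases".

increases

Within every mid-term attendance level the standard-lecture section has the higher rate, yet pooled the flipped-classroom section does — Simpson's reversal.
Mid-term attendance here is a post-treatment variable shaped by the teaching method; conditioning on it would introduce bias rather than remove it. The overall comparison is the causal one.
Pooled: the flipped-classroom section 76.7% vs the standard-lecture section 50.1%; the flipped-classroom section is higher overall.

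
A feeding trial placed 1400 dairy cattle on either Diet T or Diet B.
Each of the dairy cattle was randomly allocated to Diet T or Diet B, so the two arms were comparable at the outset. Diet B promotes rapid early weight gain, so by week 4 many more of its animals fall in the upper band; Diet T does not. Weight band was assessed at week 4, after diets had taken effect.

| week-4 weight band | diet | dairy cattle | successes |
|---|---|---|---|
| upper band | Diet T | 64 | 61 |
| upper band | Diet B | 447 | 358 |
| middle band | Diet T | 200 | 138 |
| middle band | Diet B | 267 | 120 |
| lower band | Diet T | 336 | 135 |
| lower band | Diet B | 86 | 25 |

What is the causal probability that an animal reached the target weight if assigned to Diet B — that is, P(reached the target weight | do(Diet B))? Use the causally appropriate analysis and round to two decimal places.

Week-4 weight band is downstream of the diet. One should not condition on a consequence of treatment, so the overall rates are the right comparison.
So P(outcome | do(Diet B)) is just the pooled rate for Diet B: 503/800 = 0.629.

0.63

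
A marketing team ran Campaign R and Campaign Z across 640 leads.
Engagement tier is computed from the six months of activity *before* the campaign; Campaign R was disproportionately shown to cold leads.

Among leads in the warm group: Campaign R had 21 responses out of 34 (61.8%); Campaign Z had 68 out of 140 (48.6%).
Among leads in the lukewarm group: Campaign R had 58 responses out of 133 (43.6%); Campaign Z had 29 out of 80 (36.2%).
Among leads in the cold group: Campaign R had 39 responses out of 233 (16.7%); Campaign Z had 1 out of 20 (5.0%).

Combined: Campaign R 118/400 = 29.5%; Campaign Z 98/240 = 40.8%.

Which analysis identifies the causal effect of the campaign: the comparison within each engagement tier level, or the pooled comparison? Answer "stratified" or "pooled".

stratified

The stratified and pooled comparisons disagree (Campaign R wins within each engagement tier; Campaign Z wins overall), so the answer turns on the causal role of engagement tier.
Engagement tier satisfies the back-door criterion: it is not a descendant of the campaign, and it blocks the spurious path from campaign to outcome. Adjusting for it (i.e., using the within-engagement tier rates) gives the causal effect.
Within each level — warm: 61.8% vs 48.6%; lukewarm: 43.6% vs 36.2%; cold: 16.7% vs 5.0% — Campaign R is higher every time.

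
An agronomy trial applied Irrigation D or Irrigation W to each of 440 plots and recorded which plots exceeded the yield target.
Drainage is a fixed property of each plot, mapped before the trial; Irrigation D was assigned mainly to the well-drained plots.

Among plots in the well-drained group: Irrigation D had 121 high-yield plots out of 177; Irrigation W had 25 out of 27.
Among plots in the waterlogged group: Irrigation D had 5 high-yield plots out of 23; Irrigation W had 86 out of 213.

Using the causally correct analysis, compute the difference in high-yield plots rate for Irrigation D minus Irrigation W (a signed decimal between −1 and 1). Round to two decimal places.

Nothing the irrigation does changes field drainage; the imbalance is an allocation artefact. With field drainage also predicting the outcome, the pooled figure is confounded, and the within-stratum comparison is the causal one.
Adjusting over the population distribution of field drainage: 0.464·(0.684−0.926) + 0.536·(0.217−0.404) = -0.212.

-0.21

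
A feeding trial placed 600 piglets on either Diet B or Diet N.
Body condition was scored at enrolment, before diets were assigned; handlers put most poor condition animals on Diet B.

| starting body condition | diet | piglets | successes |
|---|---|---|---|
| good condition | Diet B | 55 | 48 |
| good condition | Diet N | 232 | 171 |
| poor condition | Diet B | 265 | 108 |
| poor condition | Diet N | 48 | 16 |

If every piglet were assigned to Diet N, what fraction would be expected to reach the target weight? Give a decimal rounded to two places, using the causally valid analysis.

0.53

Here starting body condition is a common cause — it drives both which diet a case falls under and the outcome. The crude comparison mixes populations; the stratum-specific rates are the causally relevant ones.
Standardising Diet N to the population starting body condition mix: 0.478·171/232 + 0.522·16/48 = 0.526.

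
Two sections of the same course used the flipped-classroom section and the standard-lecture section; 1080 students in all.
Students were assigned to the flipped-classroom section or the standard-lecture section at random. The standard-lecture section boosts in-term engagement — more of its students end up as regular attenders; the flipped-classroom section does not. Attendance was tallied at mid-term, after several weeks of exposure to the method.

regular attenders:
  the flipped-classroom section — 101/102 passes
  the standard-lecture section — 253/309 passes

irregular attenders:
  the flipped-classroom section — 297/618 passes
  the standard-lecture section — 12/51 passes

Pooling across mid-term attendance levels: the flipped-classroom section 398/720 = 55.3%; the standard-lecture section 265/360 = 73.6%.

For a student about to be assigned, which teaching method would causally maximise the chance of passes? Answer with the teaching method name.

the standard-lecture section

the flipped-classroom section is higher inside every mid-term attendance stratum but the standard-lecture section is higher in aggregate. Whether to stratify depends on how mid-term attendance relates to the teaching method.
Mid-term attendance is recorded after the teaching method and is itself shifted by it — it sits on the causal path from teaching method to outcome. Conditioning on a mediator would strip out part of the effect we want; the pooled comparison gives the total causal effect.
Pooled: the flipped-classroom section 55.3% vs the standard-lecture section 73.6%; the standard-lecture section is higher overall.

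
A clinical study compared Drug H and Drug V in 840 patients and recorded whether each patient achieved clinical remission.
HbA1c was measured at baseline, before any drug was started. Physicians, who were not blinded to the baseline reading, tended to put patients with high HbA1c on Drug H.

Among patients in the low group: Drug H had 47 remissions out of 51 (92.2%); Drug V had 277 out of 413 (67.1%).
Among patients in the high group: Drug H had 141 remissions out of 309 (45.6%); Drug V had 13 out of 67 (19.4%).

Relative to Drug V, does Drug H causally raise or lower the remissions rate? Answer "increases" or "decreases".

increases

The imbalance in HbA1c arose from how patients were allocated, not from anything the drug did; and HbA1c independently affects the outcome. The pooled gap is confounded — condition on HbA1c.
Within each level — low: 92.2% vs 67.1%; high: 45.6% vs 19.4% — Drug H is higher every time.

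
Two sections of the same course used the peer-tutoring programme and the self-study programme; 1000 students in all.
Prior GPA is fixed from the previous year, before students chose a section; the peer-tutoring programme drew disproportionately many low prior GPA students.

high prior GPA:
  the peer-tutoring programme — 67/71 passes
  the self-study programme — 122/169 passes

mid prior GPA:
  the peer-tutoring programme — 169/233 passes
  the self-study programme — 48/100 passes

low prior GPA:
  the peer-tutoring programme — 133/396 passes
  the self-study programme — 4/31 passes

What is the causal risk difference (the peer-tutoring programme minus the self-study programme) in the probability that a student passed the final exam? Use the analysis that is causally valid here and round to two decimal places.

+0.22

The prior GPA band-specific comparison favours the peer-tutoring programme throughout, but the pooled figures favour the self-study programme. The question is whether to condition on prior GPA band.
Here prior GPA band is a common cause — it drives both which teaching method a case falls under and the outcome. The crude comparison mixes populations; the stratum-specific rates are the causally relevant ones.
Adjusting over the population distribution of prior GPA band: 0.240·(0.944−0.722) + 0.333·(0.725−0.480) + 0.427·(0.336−0.129) = +0.223.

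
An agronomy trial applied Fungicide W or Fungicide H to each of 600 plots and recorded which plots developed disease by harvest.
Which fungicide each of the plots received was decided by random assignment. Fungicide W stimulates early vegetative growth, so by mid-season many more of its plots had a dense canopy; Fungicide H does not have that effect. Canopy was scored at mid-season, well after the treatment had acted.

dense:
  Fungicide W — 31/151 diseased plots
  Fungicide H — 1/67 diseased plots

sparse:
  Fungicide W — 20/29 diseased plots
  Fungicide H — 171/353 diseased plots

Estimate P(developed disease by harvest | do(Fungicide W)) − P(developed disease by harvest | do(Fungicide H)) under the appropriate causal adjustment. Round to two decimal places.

-0.13

Fungicide H is lower inside every mid-season canopy stratum but Fungicide W is lower in aggregate. Whether to stratify depends on how mid-season canopy relates to the fungicide.
Because the fungicide influences mid-season canopy, mid-season canopy is a post-treatment mediator, not a confounder. Stratifying on it would bias the estimate; the causal effect is the crude pooled difference.
The causal difference is the pooled difference: 0.283 − 0.410 = -0.126.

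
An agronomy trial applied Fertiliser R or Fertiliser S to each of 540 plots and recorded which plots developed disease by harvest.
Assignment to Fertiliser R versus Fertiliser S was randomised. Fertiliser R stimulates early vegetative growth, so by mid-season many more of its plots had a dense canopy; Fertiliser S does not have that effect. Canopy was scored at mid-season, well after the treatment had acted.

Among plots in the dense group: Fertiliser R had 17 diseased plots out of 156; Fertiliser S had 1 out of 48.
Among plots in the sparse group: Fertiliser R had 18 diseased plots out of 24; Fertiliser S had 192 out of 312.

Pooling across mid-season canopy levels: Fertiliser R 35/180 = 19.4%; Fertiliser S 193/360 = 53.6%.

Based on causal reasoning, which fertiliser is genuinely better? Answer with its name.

Mid-season canopy here is a post-treatment variable shaped by the fertiliser; conditioning on it would introduce bias rather than remove it. The overall comparison is the causal one.
Pooled: Fertiliser R 19.4% vs Fertiliser S 53.6%; Fertiliser R is lower overall.

Fertiliser R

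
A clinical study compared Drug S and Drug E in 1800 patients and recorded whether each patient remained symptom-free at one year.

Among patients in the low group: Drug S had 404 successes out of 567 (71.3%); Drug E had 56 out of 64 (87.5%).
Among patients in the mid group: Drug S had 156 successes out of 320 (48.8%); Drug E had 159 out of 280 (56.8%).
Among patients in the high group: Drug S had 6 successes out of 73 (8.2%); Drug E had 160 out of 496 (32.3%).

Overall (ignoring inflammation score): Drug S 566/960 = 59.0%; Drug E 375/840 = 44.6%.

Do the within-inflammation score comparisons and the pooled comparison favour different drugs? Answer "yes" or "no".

Within each inflammation score level (low 71.3% vs 87.5%; mid 48.8% vs 56.8%; high 8.2% vs 32.3%), Drug E has the higher rate every time. Pooled: 59.0% vs 44.6% — Drug S has the higher rate overall. The two comparisons disagree.

yes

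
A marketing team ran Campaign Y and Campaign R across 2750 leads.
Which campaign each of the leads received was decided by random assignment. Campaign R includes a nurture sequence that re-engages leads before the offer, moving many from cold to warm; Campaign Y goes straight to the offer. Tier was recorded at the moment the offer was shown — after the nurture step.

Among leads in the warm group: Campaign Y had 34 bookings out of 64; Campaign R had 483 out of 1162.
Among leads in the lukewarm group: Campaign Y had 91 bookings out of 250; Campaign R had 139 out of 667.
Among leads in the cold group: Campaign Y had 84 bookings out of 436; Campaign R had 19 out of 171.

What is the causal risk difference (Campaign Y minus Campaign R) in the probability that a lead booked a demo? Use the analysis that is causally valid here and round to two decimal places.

Engagement tier is downstream of the campaign. One should not condition on a consequence of treatment, so the overall rates are the right comparison.
The causal difference is the pooled difference: 0.279 − 0.321 = -0.042.

-0.04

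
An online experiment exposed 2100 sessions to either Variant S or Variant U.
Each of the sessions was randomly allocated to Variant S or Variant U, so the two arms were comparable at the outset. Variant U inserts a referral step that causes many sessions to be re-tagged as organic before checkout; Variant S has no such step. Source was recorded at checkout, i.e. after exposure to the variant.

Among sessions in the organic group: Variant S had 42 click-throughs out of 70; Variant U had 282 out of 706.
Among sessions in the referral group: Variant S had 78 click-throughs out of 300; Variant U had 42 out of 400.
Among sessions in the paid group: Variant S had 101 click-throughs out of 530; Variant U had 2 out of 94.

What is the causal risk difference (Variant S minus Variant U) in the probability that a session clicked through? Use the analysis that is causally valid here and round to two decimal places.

-0.03

Variant S is higher inside every traffic source stratum but Variant U is higher in aggregate. Whether to stratify depends on how traffic source relates to the variant.
Traffic source lies on the pathway variant → traffic source → outcome, so adjusting for it blocks the indirect effect. For the total causal effect of variant, use the unadjusted pooled rates.
The causal difference is the pooled difference: 0.246 − 0.272 = -0.026.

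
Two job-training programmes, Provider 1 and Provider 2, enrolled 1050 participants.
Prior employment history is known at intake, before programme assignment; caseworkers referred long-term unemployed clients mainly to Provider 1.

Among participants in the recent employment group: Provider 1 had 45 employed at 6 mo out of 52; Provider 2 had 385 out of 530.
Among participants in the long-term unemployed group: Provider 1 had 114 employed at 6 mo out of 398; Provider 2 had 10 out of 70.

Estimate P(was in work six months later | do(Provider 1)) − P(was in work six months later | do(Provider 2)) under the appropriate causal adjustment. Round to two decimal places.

+0.14

Prior employment history is set before the programme has any effect — it is not caused by the programme — and it independently drives the outcome. That makes it a confounder, so the causal comparison is within prior employment history levels.
Adjusting over the population distribution of prior employment history: 0.554·(0.865−0.726) + 0.446·(0.286−0.143) = +0.141.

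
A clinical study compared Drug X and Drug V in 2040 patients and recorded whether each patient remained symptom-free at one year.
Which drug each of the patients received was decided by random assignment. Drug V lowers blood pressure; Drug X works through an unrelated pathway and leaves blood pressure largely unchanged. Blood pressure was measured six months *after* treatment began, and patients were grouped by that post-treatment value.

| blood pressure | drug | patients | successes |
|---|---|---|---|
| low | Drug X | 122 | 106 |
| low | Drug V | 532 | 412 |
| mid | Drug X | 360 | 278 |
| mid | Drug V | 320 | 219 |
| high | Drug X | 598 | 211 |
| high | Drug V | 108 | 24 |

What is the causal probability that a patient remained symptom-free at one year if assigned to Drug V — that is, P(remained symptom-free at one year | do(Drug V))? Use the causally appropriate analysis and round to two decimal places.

Within every blood pressure level Drug X has the higher rate, yet pooled Drug V does — Simpson's reversal.
Because the drug influences blood pressure, blood pressure is a post-treatment mediator, not a confounder. Stratifying on it would bias the estimate; the causal effect is the crude pooled difference.
So P(outcome | do(Drug V)) is just the pooled rate for Drug V: 655/960 = 0.682.

0.68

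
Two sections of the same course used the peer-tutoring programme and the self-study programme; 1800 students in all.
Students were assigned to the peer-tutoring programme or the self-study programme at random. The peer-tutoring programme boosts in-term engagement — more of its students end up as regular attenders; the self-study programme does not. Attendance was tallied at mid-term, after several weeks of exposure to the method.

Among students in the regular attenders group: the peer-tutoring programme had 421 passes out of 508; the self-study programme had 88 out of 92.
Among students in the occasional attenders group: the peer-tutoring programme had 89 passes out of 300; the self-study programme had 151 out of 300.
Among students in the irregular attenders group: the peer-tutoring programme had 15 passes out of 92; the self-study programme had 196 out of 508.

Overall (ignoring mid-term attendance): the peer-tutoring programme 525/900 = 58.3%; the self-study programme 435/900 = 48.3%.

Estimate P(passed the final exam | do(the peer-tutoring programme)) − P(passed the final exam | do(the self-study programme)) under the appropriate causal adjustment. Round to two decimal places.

Because the teaching method influences mid-term attendance, mid-term attendance is a post-treatment mediator, not a confounder. Stratifying on it would bias the estimate; the causal effect is the crude pooled difference.
The causal difference is the pooled difference: 0.583 − 0.483 = +0.100.

+0.10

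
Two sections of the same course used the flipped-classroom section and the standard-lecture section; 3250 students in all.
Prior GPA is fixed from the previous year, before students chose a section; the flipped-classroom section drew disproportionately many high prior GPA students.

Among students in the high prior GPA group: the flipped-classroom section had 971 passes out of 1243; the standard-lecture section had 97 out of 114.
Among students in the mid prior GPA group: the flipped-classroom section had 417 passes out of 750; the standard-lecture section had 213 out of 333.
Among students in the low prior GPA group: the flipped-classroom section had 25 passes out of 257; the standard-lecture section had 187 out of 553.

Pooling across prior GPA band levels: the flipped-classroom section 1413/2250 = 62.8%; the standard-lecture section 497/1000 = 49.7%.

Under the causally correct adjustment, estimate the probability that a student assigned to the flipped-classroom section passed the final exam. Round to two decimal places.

0.54

The prior GPA band-specific comparison favours the standard-lecture section throughout, but the pooled figures favour the flipped-classroom section. The question is whether to condition on prior GPA band.
Prior GPA band is set before the teaching method has any effect — it is not caused by the teaching method — and it independently drives the outcome. That makes it a confounder, so the causal comparison is within prior GPA band levels.
Standardising the flipped-classroom section to the population prior GPA band mix: 0.418·971/1243 + 0.333·417/750 + 0.249·25/257 = 0.536.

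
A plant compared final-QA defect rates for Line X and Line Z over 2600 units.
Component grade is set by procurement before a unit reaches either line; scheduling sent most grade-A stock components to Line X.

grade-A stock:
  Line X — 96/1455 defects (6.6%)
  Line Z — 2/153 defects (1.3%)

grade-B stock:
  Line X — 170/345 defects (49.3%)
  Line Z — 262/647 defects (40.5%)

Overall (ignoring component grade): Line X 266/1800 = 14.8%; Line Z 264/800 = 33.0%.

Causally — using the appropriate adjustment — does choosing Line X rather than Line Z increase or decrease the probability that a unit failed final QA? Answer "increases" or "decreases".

increases

Component grade satisfies the back-door criterion: it is not a descendant of the line, and it blocks the spurious path from line to outcome. Adjusting for it (i.e., using the within-component grade rates) gives the causal effect.
Within each level — grade-A stock: 6.6% vs 1.3%; grade-B stock: 49.3% vs 40.5% — Line Z is lower every time.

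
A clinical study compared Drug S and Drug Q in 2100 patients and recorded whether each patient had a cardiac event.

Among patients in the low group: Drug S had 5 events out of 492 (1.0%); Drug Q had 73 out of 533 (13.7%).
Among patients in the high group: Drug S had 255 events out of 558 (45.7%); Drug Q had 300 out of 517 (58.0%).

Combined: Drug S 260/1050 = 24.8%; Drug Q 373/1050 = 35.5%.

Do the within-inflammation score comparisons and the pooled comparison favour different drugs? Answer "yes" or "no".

Within each inflammation score level (low 1.0% vs 13.7%; high 45.7% vs 58.0%), Drug S has the lower rate every time. Pooled: 24.8% vs 35.5% — Drug S has the lower rate overall. They agree.

no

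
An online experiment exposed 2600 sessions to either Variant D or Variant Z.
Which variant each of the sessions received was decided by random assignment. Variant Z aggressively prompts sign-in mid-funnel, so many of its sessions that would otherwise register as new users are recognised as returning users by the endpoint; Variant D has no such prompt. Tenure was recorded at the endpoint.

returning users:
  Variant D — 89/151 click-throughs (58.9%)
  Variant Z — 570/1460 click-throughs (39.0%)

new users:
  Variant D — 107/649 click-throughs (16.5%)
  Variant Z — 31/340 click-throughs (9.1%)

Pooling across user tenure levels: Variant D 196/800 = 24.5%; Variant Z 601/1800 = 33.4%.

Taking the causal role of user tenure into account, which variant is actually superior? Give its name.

User tenure is downstream of the variant. One should not condition on a consequence of treatment, so the overall rates are the right comparison.
Pooled: Variant D 24.5% vs Variant Z 33.4%; Variant Z is higher overall.

Variant Z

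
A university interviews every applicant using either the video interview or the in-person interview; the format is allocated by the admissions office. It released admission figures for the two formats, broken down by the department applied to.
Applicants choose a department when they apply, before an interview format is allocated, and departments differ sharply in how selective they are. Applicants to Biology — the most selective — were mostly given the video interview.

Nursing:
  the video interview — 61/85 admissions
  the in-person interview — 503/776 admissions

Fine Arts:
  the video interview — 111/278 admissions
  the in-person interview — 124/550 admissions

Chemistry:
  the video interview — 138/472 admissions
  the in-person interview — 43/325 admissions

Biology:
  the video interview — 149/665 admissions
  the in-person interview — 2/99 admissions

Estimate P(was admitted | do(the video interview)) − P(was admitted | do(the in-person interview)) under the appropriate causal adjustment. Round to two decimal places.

+0.15

The department-specific comparison favours the video interview throughout, but the pooled figures favour the in-person interview. The question is whether to condition on department.
Department differs across interview formats for reasons unrelated to any effect of the interview format itself, and it separately predicts the outcome — a classic confounder. We must compare within department levels.
Adjusting over the population distribution of department: 0.265·(0.718−0.648) + 0.255·(0.399−0.225) + 0.245·(0.292−0.132) + 0.235·(0.224−0.020) = +0.150.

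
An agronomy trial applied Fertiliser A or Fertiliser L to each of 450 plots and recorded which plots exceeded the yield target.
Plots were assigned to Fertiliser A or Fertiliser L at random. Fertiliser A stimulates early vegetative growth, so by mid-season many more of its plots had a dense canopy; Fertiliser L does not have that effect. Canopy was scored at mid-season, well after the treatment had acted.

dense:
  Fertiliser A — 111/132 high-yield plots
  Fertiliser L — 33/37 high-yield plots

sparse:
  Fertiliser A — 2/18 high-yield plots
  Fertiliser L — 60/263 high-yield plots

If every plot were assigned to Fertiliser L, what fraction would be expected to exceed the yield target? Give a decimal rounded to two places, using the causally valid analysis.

Mid-season canopy lies on the pathway fertiliser → mid-season canopy → outcome, so adjusting for it blocks the indirect effect. For the total causal effect of fertiliser, use the unadjusted pooled rates.
So P(outcome | do(Fertiliser L)) is just the pooled rate for Fertiliser L: 93/300 = 0.310.

0.31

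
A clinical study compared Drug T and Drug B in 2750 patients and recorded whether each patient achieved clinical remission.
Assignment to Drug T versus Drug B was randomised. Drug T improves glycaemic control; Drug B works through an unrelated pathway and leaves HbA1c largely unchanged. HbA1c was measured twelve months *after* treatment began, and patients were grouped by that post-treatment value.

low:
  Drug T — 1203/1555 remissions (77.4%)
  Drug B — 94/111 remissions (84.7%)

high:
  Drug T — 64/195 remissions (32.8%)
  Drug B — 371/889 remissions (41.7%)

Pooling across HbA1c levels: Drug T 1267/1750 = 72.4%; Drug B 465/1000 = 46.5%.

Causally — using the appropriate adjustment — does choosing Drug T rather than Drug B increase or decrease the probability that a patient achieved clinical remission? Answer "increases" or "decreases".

The stratified and pooled comparisons disagree (Drug B wins within each HbA1c; Drug T wins overall), so the answer turns on the causal role of HbA1c.
HbA1c is recorded after the drug and is itself shifted by it — it sits on the causal path from drug to outcome. Conditioning on a mediator would strip out part of the effect we want; the pooled comparison gives the total causal effect.
Pooled: Drug T 72.4% vs Drug B 46.5%; Drug T is higher overall.

increases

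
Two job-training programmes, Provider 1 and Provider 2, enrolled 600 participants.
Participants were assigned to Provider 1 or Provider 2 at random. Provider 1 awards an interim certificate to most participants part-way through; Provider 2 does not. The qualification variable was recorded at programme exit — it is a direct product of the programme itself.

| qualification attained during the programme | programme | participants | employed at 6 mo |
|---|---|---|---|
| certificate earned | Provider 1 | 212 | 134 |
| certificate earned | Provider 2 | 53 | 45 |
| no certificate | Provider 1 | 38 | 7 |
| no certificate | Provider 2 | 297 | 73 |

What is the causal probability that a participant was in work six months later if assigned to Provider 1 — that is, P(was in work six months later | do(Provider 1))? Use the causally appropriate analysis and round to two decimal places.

Qualification attained during the programme is recorded after the programme and is itself shifted by it — it sits on the causal path from programme to outcome. Conditioning on a mediator would strip out part of the effect we want; the pooled comparison gives the total causal effect.
So P(outcome | do(Provider 1)) is just the pooled rate for Provider 1: 141/250 = 0.564.

0.56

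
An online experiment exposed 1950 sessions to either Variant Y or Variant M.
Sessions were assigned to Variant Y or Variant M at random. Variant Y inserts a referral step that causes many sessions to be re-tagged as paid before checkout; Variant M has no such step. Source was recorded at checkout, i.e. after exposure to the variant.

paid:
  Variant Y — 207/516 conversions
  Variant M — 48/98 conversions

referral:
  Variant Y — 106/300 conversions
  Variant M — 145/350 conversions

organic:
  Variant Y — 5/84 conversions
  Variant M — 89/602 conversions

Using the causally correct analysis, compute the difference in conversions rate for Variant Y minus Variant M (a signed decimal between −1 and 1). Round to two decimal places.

+0.08

The traffic source-specific comparison favours Variant M throughout, but the pooled figures favour Variant Y. The question is whether to condition on traffic source.
Traffic source is downstream of the variant. One should not condition on a consequence of treatment, so the overall rates are the right comparison.
The causal difference is the pooled difference: 0.353 − 0.269 = +0.085.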